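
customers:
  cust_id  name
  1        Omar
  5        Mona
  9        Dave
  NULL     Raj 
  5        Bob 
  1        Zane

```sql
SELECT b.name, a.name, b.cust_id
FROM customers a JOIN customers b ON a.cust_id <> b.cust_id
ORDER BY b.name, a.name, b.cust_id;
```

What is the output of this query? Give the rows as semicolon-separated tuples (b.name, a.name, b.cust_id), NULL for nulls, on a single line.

INNER JOIN keeps only pairs where the ON condition holds.
Matching on a.cust_id <> b.cust_id. A NULL in a compared column never satisfies the condition.
Matched pairs: 16.

(Bob, Dave, 5); (Bob, Omar, 5); (Bob, Zane, 5); (Dave, Bob, 9); (Dave, Mona, 9); (Dave, Omar, 9); (Dave, Zane, 9); (Mona, Dave, 5); (Mona, Omar, 5); (Mona, Zane, 5); (Omar, Bob, 1); (Omar, Dave, 1); (Omar, Mona, 1); (Zane, Bob, 1); (Zane, Dave, 1); (Zane, Mona, 1)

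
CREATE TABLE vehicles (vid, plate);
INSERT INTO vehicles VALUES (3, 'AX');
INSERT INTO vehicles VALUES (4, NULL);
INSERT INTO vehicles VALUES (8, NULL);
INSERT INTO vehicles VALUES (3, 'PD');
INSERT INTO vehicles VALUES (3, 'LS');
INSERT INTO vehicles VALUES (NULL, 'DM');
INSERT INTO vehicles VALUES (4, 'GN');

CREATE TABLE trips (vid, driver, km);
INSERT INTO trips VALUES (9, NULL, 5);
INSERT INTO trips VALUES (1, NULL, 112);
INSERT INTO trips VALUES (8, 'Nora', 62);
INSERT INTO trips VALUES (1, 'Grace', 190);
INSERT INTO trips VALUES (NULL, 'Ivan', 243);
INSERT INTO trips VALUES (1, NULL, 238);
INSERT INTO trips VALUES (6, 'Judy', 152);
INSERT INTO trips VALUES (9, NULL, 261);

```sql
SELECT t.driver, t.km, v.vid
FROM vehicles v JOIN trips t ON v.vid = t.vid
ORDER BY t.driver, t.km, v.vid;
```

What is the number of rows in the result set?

1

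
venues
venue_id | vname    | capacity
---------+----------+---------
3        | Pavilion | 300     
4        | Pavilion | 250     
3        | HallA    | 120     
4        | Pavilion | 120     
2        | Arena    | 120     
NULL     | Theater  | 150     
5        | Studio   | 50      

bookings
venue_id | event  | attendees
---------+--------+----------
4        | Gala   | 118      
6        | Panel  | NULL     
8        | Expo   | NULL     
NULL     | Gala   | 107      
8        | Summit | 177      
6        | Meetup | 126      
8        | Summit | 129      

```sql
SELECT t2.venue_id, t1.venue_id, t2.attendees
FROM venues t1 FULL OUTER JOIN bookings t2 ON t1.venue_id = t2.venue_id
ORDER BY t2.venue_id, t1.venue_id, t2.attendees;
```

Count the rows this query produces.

FULL OUTER JOIN keeps every row from both sides; unmatched rows get NULL for the other side's columns.
Matching on t1.venue_id = t2.venue_id. A NULL in a compared column never satisfies the condition.
- t1 (venue_id=3) has no partner → padded with NULL.
- t1 (venue_id=4) pairs with 1 row(s) of t2.
- t1 (venue_id=3) has no partner → padded with NULL.
- t1 (venue_id=4) pairs with 1 row(s) of t2.
- t1 (venue_id=2) has no partner → padded with NULL.
- t1 (venue_id=NULL) has no partner → padded with NULL.
- t1 (venue_id=5) has no partner → padded with NULL.
- 6 t2 row(s) had no t1 match → kept, t1 columns NULL.
Total: 2 matched + 11 padded = 13 rows.

13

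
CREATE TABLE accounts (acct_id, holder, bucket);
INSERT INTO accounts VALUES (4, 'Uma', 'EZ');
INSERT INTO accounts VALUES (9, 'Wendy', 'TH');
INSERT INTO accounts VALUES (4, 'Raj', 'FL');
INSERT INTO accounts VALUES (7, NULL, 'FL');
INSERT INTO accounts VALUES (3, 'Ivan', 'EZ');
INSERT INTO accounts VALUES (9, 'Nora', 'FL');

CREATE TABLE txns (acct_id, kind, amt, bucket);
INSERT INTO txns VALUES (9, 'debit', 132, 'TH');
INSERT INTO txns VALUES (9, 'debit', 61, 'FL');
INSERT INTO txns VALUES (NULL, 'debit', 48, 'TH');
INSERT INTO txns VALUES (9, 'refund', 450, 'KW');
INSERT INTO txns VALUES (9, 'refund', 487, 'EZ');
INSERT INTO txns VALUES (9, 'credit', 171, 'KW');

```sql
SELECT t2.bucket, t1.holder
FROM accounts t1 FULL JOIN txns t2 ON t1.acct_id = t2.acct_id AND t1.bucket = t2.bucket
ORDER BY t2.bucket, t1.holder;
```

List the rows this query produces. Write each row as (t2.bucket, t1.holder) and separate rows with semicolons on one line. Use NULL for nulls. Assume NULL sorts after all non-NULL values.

(EZ, NULL); (FL, Nora); (KW, NULL); (KW, NULL); (TH, Wendy); (TH, NULL); (NULL, Ivan); (NULL, Raj); (NULL, Uma); (NULL, NULL)

FULL OUTER JOIN keeps every row from both sides; unmatched rows get NULL for the other side's columns.
Matching on t1.acct_id = t2.acct_id AND t1.bucket = t2.bucket. A NULL in a compared column never satisfies the condition.
Matched pairs: 2; unmatched t1 rows kept: 4; unmatched t2 rows kept: 4.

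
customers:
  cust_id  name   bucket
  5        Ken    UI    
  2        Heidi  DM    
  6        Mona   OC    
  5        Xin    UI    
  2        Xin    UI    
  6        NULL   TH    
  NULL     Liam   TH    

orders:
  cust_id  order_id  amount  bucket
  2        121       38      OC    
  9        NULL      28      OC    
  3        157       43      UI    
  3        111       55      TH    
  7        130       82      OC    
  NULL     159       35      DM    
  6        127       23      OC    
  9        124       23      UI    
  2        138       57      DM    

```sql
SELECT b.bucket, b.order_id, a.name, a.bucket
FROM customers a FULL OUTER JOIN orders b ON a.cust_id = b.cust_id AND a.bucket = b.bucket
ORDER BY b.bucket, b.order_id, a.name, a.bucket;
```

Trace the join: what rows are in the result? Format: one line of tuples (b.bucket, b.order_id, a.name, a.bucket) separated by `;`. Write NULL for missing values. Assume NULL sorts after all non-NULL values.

(DM, 138, Heidi, DM); (DM, 159, NULL, NULL); (OC, 121, NULL, NULL); (OC, 127, Mona, OC); (OC, 130, NULL, NULL); (OC, NULL, NULL, NULL); (TH, 111, NULL, NULL); (UI, 124, NULL, NULL); (UI, 157, NULL, NULL); (NULL, NULL, Ken, UI); (NULL, NULL, Liam, TH); (NULL, NULL, Xin, UI); (NULL, NULL, Xin, UI); (NULL, NULL, NULL, TH)

FULL OUTER JOIN keeps every row from both sides; unmatched rows get NULL for the other side's columns.
Matching on a.cust_id = b.cust_id AND a.bucket = b.bucket. A NULL in a compared column never satisfies the condition.
- cust_id=5, bucket=UI: no b row matches, row kept with b columns NULL.
- cust_id=2, bucket=DM: 1 matching b row(s), so 1 row(s) emitted.
- cust_id=6, bucket=OC: 1 matching b row(s), so 1 row(s) emitted.
- cust_id=5, bucket=UI: no b row matches, row kept with b columns NULL.
- cust_id=2, bucket=UI: no b row matches, row kept with b columns NULL.
- cust_id=6, bucket=TH: no b row matches, row kept with b columns NULL.
- cust_id=NULL, bucket=TH: no b row matches, row kept with b columns NULL.
- plus 7 unmatched b row(s), each kept with NULL a columns.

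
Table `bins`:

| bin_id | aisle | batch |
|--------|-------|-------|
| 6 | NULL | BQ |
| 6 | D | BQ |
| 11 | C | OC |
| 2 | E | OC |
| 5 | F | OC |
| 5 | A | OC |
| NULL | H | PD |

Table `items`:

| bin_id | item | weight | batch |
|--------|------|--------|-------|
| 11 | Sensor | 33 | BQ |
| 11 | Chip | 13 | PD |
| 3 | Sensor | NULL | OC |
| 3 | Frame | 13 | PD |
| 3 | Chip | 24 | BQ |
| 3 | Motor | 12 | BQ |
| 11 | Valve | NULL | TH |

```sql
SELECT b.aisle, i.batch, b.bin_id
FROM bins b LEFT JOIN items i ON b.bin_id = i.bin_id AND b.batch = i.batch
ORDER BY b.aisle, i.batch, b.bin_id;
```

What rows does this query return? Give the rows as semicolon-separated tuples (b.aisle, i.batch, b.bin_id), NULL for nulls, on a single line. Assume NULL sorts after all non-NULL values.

LEFT JOIN keeps every row from `bins`; unmatched rows get NULL for `items`'s columns.
Matching on b.bin_id = i.bin_id AND b.batch = i.batch. A NULL in a compared column never satisfies the condition.
- b row (bin_id=6, batch=BQ): no match → kept, i columns NULL.
- b row (bin_id=6, batch=BQ): no match → kept, i columns NULL.
- b row (bin_id=11, batch=OC): no match → kept, i columns NULL.
- b row (bin_id=2, batch=OC): no match → kept, i columns NULL.
- b row (bin_id=5, batch=OC): no match → kept, i columns NULL.
- b row (bin_id=5, batch=OC): no match → kept, i columns NULL.
- b row (bin_id=NULL, batch=PD): no match → kept, i columns NULL.
After projecting and ordering:
b.aisle | i.batch | b.bin_id
A | NULL | 5
C | NULL | 11
D | NULL | 6
E | NULL | 2
F | NULL | 5
H | NULL | NULL
NULL | NULL | 6

(A, NULL, 5); (C, NULL, 11); (D, NULL, 6); (E, NULL, 2); (F, NULL, 5); (H, NULL, NULL); (NULL, NULL, 6)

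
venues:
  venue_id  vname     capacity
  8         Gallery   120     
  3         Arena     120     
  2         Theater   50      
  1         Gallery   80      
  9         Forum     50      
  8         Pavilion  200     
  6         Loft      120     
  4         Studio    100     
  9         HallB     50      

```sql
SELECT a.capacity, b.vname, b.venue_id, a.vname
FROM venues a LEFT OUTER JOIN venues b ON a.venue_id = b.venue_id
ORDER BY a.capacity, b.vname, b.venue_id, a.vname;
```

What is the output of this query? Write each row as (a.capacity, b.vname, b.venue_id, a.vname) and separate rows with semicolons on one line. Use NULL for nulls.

(50, Forum, 9, Forum); (50, Forum, 9, HallB); (50, HallB, 9, Forum); (50, HallB, 9, HallB); (50, Theater, 2, Theater); (80, Gallery, 1, Gallery); (100, Studio, 4, Studio); (120, Arena, 3, Arena); (120, Gallery, 8, Gallery); (120, Loft, 6, Loft); (120, Pavilion, 8, Gallery); (200, Gallery, 8, Pavilion); (200, Pavilion, 8, Pavilion)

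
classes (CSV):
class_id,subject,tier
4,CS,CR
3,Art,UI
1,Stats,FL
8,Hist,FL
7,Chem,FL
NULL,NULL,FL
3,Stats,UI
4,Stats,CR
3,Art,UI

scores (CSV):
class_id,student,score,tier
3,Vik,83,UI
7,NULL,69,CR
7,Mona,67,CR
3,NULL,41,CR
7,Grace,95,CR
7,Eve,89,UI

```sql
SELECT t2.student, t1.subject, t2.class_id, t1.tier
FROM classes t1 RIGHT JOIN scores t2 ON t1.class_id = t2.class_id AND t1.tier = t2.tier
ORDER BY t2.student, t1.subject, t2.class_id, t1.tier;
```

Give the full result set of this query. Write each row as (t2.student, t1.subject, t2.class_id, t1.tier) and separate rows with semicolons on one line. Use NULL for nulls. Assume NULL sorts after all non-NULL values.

(Eve, NULL, 7, NULL); (Grace, NULL, 7, NULL); (Mona, NULL, 7, NULL); (Vik, Art, 3, UI); (Vik, Art, 3, UI); (Vik, Stats, 3, UI); (NULL, NULL, 3, NULL); (NULL, NULL, 7, NULL)

RIGHT JOIN keeps every row from `scores`; unmatched rows get NULL for `classes`'s columns.
Matching on t1.class_id = t2.class_id AND t1.tier = t2.tier. A NULL in a compared column never satisfies the condition.
Matched pairs: 3; unmatched t2 rows kept: 5.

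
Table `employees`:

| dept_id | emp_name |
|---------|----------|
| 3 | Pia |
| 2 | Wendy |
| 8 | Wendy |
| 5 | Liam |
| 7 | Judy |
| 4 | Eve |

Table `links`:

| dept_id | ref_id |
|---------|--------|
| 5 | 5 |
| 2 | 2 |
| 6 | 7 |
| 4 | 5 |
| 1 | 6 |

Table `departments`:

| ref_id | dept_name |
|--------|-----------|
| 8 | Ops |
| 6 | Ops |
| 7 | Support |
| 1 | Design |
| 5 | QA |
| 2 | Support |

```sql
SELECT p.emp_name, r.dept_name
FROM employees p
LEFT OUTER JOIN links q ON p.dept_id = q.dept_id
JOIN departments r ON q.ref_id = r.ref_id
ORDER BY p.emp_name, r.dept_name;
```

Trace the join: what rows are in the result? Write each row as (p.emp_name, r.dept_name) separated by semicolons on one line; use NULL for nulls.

Step 1 — p LEFT JOIN q on dept_id → 6 row(s).
Then INNER JOIN `departments r` on ref_id: keep only rows whose q.ref_id appears in r.

(Eve, QA); (Liam, QA); (Wendy, Support)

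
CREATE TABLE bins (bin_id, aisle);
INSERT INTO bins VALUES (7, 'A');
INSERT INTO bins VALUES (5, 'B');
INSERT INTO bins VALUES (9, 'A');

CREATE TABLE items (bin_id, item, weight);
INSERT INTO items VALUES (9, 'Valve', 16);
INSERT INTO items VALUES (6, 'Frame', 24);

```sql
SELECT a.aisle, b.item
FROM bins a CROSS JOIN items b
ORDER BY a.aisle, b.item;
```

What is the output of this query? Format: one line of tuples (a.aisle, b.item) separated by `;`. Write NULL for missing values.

(A, Frame); (A, Frame); (A, Valve); (A, Valve); (B, Frame); (B, Valve)

CROSS JOIN pairs every row of `bins` with every row of `items`: 3 × 2 = 6 rows.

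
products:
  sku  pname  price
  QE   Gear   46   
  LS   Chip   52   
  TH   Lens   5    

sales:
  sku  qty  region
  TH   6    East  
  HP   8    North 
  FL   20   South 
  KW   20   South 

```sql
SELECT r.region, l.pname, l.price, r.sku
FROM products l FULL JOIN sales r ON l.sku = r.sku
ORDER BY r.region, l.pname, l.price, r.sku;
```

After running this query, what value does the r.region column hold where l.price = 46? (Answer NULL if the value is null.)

NULL

FULL OUTER JOIN keeps every row from both sides; unmatched rows get NULL for the other side's columns.
Matching on l.sku = r.sku.
- l row (sku=QE): no match → kept, r columns NULL.
- l row (sku=LS): no match → kept, r columns NULL.
- l row (sku=TH): matches 1 r row(s) → 1 output row(s).
- 3 r row(s) had no l match → kept, l columns NULL.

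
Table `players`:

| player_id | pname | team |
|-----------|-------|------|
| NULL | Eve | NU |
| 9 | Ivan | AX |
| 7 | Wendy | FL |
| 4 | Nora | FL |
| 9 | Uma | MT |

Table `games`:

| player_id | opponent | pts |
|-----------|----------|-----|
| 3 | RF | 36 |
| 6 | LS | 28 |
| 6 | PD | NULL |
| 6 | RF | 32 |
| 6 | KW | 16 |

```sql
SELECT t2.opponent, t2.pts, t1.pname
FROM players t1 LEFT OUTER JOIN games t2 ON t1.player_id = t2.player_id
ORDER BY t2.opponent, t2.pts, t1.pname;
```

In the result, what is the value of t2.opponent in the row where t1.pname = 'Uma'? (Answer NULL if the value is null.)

NULL

LEFT JOIN keeps every row from `players`; unmatched rows get NULL for `games`'s columns.
Matching on t1.player_id = t2.player_id. A NULL in a compared column never satisfies the condition.
- t1[0] player_id=NULL → no match; kept with NULLs on the t2 side.
- t1[1] player_id=9 → no match; kept with NULLs on the t2 side.
- t1[2] player_id=7 → no match; kept with NULLs on the t2 side.
- t1[3] player_id=4 → no match; kept with NULLs on the t2 side.
- t1[4] player_id=9 → no match; kept with NULLs on the t2 side.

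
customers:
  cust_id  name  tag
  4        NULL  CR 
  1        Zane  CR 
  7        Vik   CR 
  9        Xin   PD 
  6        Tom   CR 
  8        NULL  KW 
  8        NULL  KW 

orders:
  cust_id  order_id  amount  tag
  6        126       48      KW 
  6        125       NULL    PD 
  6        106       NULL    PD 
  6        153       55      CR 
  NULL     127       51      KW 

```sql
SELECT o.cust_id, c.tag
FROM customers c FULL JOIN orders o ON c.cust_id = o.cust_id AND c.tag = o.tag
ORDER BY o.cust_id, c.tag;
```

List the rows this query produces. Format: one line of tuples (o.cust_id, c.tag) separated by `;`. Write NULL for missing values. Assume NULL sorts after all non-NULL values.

(6, CR); (6, NULL); (6, NULL); (6, NULL); (NULL, CR); (NULL, CR); (NULL, CR); (NULL, KW); (NULL, KW); (NULL, PD); (NULL, NULL)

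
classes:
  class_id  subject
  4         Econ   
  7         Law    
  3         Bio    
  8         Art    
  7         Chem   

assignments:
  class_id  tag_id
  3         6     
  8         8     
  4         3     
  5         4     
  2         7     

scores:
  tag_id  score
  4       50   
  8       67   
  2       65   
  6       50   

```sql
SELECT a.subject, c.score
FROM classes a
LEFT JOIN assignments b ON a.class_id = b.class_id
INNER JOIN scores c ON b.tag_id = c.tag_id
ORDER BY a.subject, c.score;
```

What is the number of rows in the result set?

2

Evaluate left to right. First `classes a LEFT JOIN assignments b` on class_id: 5 row(s).
Then INNER JOIN `scores c` on tag_id: keep only rows whose b.tag_id appears in c.
Result: 2 row(s).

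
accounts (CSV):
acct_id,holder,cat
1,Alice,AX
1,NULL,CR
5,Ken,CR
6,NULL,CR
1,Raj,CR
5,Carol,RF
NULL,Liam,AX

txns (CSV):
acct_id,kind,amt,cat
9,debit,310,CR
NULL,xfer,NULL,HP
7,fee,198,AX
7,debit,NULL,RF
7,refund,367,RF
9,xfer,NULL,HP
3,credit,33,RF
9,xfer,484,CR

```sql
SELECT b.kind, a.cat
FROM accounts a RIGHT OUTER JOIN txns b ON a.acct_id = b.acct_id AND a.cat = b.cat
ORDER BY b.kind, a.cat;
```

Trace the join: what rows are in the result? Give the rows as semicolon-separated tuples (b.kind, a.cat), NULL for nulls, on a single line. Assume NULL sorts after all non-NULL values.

RIGHT JOIN keeps every row from `txns`; unmatched rows get NULL for `accounts`'s columns.
Matching on a.acct_id = b.acct_id AND a.cat = b.cat. A NULL in a compared column never satisfies the condition.
- acct_id=1, cat=AX: no matching b row.
- acct_id=1, cat=CR: no matching b row.
- acct_id=5, cat=CR: no matching b row.
- acct_id=6, cat=CR: no matching b row.
- acct_id=1, cat=CR: no matching b row.
- acct_id=5, cat=RF: no matching b row.
- acct_id=NULL, cat=AX: no matching b row.
- plus 8 unmatched b row(s), each kept with NULL a columns.
After projecting and ordering:
b.kind | a.cat
credit | NULL
debit | NULL
debit | NULL
fee | NULL
refund | NULL
xfer | NULL
xfer | NULL
xfer | NULL

(credit, NULL); (debit, NULL); (debit, NULL); (fee, NULL); (refund, NULL); (xfer, NULL); (xfer, NULL); (xfer, NULL)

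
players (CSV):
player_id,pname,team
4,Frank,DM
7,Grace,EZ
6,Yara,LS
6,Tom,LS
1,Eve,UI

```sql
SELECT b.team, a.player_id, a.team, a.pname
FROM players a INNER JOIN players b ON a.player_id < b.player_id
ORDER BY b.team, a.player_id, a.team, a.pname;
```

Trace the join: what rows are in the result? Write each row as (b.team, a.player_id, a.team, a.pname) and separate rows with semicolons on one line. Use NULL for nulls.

(DM, 1, UI, Eve); (EZ, 1, UI, Eve); (EZ, 4, DM, Frank); (EZ, 6, LS, Tom); (EZ, 6, LS, Yara); (LS, 1, UI, Eve); (LS, 1, UI, Eve); (LS, 4, DM, Frank); (LS, 4, DM, Frank)

INNER JOIN keeps only pairs where the ON condition holds.
Matching on a.player_id < b.player_id.
Matched pairs: 9.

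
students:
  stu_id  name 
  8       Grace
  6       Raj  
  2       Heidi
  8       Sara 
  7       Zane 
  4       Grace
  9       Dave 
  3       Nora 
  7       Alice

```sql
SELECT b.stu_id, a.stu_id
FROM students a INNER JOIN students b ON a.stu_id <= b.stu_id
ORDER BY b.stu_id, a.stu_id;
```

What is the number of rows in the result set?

INNER JOIN keeps only pairs where the ON condition holds.
Matching on a.stu_id <= b.stu_id.
Matched pairs: 47.
Total: 47 rows.

47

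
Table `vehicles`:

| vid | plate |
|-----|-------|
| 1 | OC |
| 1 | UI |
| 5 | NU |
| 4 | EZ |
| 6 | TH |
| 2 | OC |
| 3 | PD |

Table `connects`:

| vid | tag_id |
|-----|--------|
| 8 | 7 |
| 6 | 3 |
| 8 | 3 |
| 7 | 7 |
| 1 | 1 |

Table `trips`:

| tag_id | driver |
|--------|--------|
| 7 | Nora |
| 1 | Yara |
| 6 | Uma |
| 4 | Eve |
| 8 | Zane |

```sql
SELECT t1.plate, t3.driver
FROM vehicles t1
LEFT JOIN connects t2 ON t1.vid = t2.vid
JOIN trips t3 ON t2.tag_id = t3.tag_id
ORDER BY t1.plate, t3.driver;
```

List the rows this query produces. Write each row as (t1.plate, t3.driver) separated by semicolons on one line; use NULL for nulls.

Evaluate left to right. First `vehicles t1 LEFT JOIN connects t2` on vid: 7 row(s).
Then INNER JOIN `trips t3` on tag_id: keep only rows whose t2.tag_id appears in t3.

(OC, Yara); (UI, Yara)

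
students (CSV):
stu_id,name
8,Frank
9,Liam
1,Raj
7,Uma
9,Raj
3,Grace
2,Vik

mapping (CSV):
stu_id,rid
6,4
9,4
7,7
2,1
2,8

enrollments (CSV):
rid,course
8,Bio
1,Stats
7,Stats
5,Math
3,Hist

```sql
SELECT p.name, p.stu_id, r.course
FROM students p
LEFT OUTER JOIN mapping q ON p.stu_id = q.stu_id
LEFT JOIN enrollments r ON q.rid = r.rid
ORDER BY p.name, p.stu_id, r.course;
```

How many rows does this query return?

Evaluate left to right. First `students p LEFT JOIN mapping q` on stu_id: 8 row(s).
Then LEFT JOIN `enrollments r` on rid: each of those 8 rows is kept; rows whose q.rid has no match in r get NULL for r's columns.
Result: 8 row(s).

8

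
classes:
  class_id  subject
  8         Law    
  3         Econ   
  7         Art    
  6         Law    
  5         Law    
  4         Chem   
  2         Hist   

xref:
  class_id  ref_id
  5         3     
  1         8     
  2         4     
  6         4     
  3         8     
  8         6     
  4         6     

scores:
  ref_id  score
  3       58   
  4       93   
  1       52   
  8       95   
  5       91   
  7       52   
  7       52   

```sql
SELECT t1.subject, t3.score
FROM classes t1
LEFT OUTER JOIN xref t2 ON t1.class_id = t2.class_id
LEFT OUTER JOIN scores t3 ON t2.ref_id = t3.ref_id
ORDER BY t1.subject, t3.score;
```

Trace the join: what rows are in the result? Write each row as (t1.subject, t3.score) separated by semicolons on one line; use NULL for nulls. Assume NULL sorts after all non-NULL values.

(Art, NULL); (Chem, NULL); (Econ, 95); (Hist, 93); (Law, 58); (Law, 93); (Law, NULL)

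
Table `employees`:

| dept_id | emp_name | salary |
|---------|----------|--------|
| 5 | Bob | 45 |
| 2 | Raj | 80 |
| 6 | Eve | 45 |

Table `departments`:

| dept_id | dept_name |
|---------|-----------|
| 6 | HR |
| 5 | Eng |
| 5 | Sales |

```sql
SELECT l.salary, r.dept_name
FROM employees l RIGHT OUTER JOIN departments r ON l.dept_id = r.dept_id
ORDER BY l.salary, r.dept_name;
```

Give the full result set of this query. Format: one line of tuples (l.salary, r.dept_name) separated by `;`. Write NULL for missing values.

RIGHT JOIN keeps every row from `departments`; unmatched rows get NULL for `employees`'s columns.
Matching on l.dept_id = r.dept_id.
Matched pairs: 3; unmatched r rows kept: 0.

(45, Eng); (45, HR); (45, Sales)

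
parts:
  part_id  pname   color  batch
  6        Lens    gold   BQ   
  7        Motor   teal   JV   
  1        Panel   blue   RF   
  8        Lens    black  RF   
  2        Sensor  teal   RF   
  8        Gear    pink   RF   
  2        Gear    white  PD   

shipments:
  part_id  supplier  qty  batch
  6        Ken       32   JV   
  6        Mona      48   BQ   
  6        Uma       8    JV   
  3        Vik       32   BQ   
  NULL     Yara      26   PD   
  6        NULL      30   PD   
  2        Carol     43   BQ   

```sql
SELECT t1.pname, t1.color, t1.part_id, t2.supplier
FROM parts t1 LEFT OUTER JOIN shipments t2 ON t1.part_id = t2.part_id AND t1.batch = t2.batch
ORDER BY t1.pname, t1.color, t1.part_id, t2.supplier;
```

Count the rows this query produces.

LEFT JOIN keeps every row from `parts`; unmatched rows get NULL for `shipments`'s columns.
Matching on t1.part_id = t2.part_id AND t1.batch = t2.batch. A NULL in a compared column never satisfies the condition.
- t1 row (part_id=6, batch=BQ): matches 1 t2 row(s) → 1 output row(s).
- t1 row (part_id=7, batch=JV): no match → kept, t2 columns NULL.
- t1 row (part_id=1, batch=RF): no match → kept, t2 columns NULL.
- t1 row (part_id=8, batch=RF): no match → kept, t2 columns NULL.
- t1 row (part_id=2, batch=RF): no match → kept, t2 columns NULL.
- t1 row (part_id=8, batch=RF): no match → kept, t2 columns NULL.
- t1 row (part_id=2, batch=PD): no match → kept, t2 columns NULL.
Total: 1 matched + 6 padded = 7 rows.

7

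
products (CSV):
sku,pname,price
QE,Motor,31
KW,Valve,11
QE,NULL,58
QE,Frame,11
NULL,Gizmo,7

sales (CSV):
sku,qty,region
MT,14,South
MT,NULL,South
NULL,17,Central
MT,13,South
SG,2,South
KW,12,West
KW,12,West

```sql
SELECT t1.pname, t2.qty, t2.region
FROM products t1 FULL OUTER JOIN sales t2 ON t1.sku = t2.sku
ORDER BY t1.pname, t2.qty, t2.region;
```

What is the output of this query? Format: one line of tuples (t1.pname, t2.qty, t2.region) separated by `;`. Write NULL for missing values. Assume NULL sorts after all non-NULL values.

(Frame, NULL, NULL); (Gizmo, NULL, NULL); (Motor, NULL, NULL); (Valve, 12, West); (Valve, 12, West); (NULL, 2, South); (NULL, 13, South); (NULL, 14, South); (NULL, 17, Central); (NULL, NULL, South); (NULL, NULL, NULL)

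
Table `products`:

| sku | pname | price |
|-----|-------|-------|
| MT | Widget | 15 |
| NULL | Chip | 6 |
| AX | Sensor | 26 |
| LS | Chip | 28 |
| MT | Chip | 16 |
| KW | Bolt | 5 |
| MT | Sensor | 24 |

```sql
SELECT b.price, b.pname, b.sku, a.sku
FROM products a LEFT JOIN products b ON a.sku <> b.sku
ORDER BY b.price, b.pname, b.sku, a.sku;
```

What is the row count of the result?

LEFT JOIN keeps every row from `products a`; unmatched rows get NULL for `products b`'s columns.
Matching on a.sku <> b.sku. A NULL in a compared column never satisfies the condition.
- a (sku=MT) pairs with 3 row(s) of b.
- a (sku=NULL) has no partner → padded with NULL.
- a (sku=AX) pairs with 5 row(s) of b.
- a (sku=LS) pairs with 5 row(s) of b.
- a (sku=MT) pairs with 3 row(s) of b.
- a (sku=KW) pairs with 5 row(s) of b.
- a (sku=MT) pairs with 3 row(s) of b.
Total: 24 matched + 1 padded = 25 rows.

25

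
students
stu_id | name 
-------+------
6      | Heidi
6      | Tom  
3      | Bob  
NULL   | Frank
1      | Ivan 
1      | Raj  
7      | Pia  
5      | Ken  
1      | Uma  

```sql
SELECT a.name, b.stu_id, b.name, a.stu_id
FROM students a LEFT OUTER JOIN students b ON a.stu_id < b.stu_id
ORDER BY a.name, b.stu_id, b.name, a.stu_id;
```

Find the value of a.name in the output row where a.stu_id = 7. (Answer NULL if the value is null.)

Pia

LEFT JOIN keeps every row from `students a`; unmatched rows get NULL for `students b`'s columns.
Matching on a.stu_id < b.stu_id. A NULL in a compared column never satisfies the condition.
- stu_id=6: 1 matching b row(s), so 1 row(s) emitted.
- stu_id=6: 1 matching b row(s), so 1 row(s) emitted.
- stu_id=3: 4 matching b row(s), so 4 row(s) emitted.
- stu_id=NULL: no b row matches, row kept with b columns NULL.
- stu_id=1: 5 matching b row(s), so 5 row(s) emitted.
- stu_id=1: 5 matching b row(s), so 5 row(s) emitted.
- stu_id=7: no b row matches, row kept with b columns NULL.
- stu_id=5: 3 matching b row(s), so 3 row(s) emitted.
- stu_id=1: 5 matching b row(s), so 5 row(s) emitted.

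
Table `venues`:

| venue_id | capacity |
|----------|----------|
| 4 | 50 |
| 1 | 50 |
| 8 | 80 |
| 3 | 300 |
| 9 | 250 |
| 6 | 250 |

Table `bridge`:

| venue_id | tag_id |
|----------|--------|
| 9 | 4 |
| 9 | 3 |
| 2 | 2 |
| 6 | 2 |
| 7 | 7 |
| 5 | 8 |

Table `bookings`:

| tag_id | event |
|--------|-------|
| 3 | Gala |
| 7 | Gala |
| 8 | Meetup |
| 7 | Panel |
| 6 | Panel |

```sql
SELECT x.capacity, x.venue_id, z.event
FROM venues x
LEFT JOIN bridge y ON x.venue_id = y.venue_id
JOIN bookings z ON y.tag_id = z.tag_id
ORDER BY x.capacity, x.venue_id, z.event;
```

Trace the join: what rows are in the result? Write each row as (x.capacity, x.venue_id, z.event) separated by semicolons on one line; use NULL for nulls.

Joins associate left-to-right: venues LEFT JOIN bridge on venue_id gives 7 intermediate row(s).
Then INNER JOIN `bookings z` on tag_id: keep only rows whose y.tag_id appears in z.

(250, 9, Gala)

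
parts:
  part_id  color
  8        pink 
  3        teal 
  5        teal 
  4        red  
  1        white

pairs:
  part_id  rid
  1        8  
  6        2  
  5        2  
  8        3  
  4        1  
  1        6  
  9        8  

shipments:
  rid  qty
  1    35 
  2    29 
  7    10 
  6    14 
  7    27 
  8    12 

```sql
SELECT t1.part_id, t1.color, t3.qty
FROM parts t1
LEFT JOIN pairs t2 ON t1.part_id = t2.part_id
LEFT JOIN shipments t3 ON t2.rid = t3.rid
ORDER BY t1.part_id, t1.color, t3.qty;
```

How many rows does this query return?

Step 1 — t1 LEFT JOIN t2 on part_id → 6 row(s).
Then LEFT JOIN `shipments t3` on rid: each of those 6 rows is kept; rows whose t2.rid has no match in t3 get NULL for t3's columns.
Result: 6 row(s).

6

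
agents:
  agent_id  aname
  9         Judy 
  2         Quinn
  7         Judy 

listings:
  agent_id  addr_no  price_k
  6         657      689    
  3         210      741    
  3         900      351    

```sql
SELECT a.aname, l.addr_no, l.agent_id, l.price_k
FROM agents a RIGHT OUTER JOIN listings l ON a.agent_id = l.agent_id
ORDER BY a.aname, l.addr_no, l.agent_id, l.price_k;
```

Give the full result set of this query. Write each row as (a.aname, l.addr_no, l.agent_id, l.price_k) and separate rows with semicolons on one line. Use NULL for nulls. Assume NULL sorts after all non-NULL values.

(NULL, 210, 3, 741); (NULL, 657, 6, 689); (NULL, 900, 3, 351)

RIGHT JOIN keeps every row from `listings`; unmatched rows get NULL for `agents`'s columns.
Matching on a.agent_id = l.agent_id.
- agent_id=9: no matching l row.
- agent_id=2: no matching l row.
- agent_id=7: no matching l row.
- plus 3 unmatched l row(s), each kept with NULL a columns.
After projecting and ordering:
a.aname | l.addr_no | l.agent_id | l.price_k
NULL | 210 | 3 | 741
NULL | 657 | 6 | 689
NULL | 900 | 3 | 351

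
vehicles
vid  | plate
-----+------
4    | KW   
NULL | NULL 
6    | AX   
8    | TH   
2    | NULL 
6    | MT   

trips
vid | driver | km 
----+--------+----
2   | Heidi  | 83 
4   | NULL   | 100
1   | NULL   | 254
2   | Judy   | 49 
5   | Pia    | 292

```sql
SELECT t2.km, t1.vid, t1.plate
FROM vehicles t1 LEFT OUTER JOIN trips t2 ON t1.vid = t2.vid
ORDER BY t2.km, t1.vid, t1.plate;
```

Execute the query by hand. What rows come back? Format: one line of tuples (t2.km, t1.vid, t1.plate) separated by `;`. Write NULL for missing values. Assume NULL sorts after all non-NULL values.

(49, 2, NULL); (83, 2, NULL); (100, 4, KW); (NULL, 6, AX); (NULL, 6, MT); (NULL, 8, TH); (NULL, NULL, NULL)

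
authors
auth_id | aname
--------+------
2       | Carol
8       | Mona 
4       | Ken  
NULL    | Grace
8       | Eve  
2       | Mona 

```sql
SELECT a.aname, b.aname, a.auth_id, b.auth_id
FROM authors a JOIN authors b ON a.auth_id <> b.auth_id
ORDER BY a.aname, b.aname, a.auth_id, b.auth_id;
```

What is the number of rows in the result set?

INNER JOIN keeps only pairs where the ON condition holds.
Matching on a.auth_id <> b.auth_id. A NULL in a compared column never satisfies the condition.
- a (auth_id=2) pairs with 3 row(s) of b.
- a (auth_id=8) pairs with 3 row(s) of b.
- a (auth_id=4) pairs with 4 row(s) of b.
- a (auth_id=NULL) has no partner → excluded.
- a (auth_id=8) pairs with 3 row(s) of b.
- a (auth_id=2) pairs with 3 row(s) of b.
Total: 16 rows.

16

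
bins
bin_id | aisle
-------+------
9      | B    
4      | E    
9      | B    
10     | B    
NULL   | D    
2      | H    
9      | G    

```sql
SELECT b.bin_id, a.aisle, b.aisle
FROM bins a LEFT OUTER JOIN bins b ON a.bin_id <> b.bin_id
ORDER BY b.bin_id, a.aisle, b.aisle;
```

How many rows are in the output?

25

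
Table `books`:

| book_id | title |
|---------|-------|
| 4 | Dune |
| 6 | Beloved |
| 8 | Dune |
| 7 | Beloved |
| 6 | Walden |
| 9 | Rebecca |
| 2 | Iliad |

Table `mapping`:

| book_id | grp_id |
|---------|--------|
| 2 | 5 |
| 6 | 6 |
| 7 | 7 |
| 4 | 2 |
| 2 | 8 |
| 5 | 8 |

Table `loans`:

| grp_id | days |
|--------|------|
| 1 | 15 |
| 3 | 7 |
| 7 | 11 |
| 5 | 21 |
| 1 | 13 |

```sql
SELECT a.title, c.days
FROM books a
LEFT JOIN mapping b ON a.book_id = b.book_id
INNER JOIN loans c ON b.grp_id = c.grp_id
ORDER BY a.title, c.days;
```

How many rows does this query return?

Joins associate left-to-right: books LEFT JOIN mapping on book_id gives 8 intermediate row(s).
Then INNER JOIN `loans c` on grp_id: keep only rows whose b.grp_id appears in c.
Result: 2 row(s).

2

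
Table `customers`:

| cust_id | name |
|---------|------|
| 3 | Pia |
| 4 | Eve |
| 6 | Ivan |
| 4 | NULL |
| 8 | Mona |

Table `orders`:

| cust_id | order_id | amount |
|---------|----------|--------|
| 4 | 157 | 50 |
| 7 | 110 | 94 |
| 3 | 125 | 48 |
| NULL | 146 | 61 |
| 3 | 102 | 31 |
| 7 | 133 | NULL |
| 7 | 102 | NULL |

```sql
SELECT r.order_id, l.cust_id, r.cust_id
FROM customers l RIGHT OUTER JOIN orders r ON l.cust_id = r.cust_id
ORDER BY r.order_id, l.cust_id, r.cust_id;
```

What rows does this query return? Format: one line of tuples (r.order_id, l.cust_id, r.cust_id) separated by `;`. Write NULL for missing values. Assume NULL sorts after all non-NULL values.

(102, 3, 3); (102, NULL, 7); (110, NULL, 7); (125, 3, 3); (133, NULL, 7); (146, NULL, NULL); (157, 4, 4); (157, 4, 4)

RIGHT JOIN keeps every row from `orders`; unmatched rows get NULL for `customers`'s columns.
Matching on l.cust_id = r.cust_id. A NULL in a compared column never satisfies the condition.
Matched pairs: 4; unmatched r rows kept: 4.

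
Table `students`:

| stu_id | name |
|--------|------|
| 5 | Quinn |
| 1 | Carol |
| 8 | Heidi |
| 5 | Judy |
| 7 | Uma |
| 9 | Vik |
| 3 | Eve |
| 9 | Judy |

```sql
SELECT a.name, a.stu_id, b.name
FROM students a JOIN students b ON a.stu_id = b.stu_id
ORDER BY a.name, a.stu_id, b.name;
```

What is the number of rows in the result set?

12

INNER JOIN keeps only pairs where the ON condition holds.
Matching on a.stu_id = b.stu_id.
Matched pairs: 12.
Total: 12 rows.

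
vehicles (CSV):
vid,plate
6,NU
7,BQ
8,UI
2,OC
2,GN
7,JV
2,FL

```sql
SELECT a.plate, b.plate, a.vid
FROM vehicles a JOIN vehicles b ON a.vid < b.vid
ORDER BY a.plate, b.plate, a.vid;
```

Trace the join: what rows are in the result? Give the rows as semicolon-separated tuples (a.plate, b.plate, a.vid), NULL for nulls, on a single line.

INNER JOIN keeps only pairs where the ON condition holds.
Matching on a.vid < b.vid.
- a (vid=6) pairs with 3 row(s) of b.
- a (vid=7) pairs with 1 row(s) of b.
- a (vid=8) has no partner → excluded.
- a (vid=2) pairs with 4 row(s) of b.
- a (vid=2) pairs with 4 row(s) of b.
- a (vid=7) pairs with 1 row(s) of b.
- a (vid=2) pairs with 4 row(s) of b.

(BQ, UI, 7); (FL, BQ, 2); (FL, JV, 2); (FL, NU, 2); (FL, UI, 2); (GN, BQ, 2); (GN, JV, 2); (GN, NU, 2); (GN, UI, 2); (JV, UI, 7); (NU, BQ, 6); (NU, JV, 6); (NU, UI, 6); (OC, BQ, 2); (OC, JV, 2); (OC, NU, 2); (OC, UI, 2)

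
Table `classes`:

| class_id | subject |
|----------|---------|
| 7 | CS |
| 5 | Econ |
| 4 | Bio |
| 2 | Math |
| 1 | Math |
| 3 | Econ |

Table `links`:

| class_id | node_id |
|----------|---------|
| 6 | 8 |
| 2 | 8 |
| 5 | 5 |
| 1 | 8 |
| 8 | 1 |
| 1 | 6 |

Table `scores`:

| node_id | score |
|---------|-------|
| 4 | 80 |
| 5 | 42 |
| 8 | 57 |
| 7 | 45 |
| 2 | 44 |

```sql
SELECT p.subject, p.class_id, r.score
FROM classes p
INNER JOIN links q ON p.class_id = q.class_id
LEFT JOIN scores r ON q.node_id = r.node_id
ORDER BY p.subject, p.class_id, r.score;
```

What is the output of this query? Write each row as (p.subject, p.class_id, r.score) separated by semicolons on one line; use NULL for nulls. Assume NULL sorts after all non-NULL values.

(Econ, 5, 42); (Math, 1, 57); (Math, 1, NULL); (Math, 2, 57)

Evaluate left to right. First `classes p INNER JOIN links q` on class_id: 4 row(s).
Then LEFT JOIN `scores r` on node_id: each of those 4 rows is kept; rows whose q.node_id has no match in r get NULL for r's columns.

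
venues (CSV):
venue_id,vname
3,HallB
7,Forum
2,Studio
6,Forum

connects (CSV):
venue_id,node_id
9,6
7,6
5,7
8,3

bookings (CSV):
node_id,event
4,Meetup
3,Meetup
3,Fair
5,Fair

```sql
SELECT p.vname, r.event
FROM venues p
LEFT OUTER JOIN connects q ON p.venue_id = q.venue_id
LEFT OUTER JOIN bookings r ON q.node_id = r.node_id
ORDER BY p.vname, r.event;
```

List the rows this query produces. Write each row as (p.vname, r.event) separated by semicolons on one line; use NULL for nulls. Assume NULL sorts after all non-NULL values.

Evaluate left to right. First `venues p LEFT JOIN connects q` on venue_id: 4 row(s).
Then LEFT JOIN `bookings r` on node_id: each of those 4 rows is kept; rows whose q.node_id has no match in r get NULL for r's columns.

(Forum, NULL); (Forum, NULL); (HallB, NULL); (Studio, NULL)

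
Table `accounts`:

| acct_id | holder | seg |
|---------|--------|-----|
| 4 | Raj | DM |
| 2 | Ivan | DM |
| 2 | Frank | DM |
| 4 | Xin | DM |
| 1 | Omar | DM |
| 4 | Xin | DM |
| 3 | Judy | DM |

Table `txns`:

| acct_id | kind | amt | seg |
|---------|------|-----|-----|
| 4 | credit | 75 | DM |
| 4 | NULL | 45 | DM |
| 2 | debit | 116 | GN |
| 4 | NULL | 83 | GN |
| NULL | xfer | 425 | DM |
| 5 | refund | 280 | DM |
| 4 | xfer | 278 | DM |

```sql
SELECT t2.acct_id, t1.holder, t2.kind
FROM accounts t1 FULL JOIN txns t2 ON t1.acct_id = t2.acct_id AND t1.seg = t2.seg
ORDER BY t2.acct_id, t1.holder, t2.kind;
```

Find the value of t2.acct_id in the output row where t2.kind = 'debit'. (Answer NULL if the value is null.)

FULL OUTER JOIN keeps every row from both sides; unmatched rows get NULL for the other side's columns.
Matching on t1.acct_id = t2.acct_id AND t1.seg = t2.seg. A NULL in a compared column never satisfies the condition.
- t1 (acct_id=4, seg=DM) pairs with 3 row(s) of t2.
- t1 (acct_id=2, seg=DM) has no partner → padded with NULL.
- t1 (acct_id=2, seg=DM) has no partner → padded with NULL.
- t1 (acct_id=4, seg=DM) pairs with 3 row(s) of t2.
- t1 (acct_id=1, seg=DM) has no partner → padded with NULL.
- t1 (acct_id=4, seg=DM) pairs with 3 row(s) of t2.
- t1 (acct_id=3, seg=DM) has no partner → padded with NULL.
- 4 row(s) from t2 found no t1 partner → padded with NULL.

2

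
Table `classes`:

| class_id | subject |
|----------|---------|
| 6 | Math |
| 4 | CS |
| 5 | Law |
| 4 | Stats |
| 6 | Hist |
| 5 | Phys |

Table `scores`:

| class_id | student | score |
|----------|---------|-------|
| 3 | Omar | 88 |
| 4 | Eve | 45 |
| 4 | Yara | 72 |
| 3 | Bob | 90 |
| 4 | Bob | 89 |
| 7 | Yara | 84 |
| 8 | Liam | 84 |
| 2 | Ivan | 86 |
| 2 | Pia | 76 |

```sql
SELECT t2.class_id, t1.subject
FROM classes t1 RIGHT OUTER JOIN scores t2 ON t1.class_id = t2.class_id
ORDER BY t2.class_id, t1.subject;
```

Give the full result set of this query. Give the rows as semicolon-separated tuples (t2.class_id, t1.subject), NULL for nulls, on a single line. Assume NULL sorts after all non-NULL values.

RIGHT JOIN keeps every row from `scores`; unmatched rows get NULL for `classes`'s columns.
Matching on t1.class_id = t2.class_id.
- t1[0] class_id=6 → no match.
- t1[1] class_id=4 → 3 match(es) in t2 → 3 row(s).
- t1[2] class_id=5 → no match.
- t1[3] class_id=4 → 3 match(es) in t2 → 3 row(s).
- t1[4] class_id=6 → no match.
- t1[5] class_id=5 → no match.
- plus 6 unmatched t2 row(s), each kept with NULL t1 columns.

(2, NULL); (2, NULL); (3, NULL); (3, NULL); (4, CS); (4, CS); (4, CS); (4, Stats); (4, Stats); (4, Stats); (7, NULL); (8, NULL)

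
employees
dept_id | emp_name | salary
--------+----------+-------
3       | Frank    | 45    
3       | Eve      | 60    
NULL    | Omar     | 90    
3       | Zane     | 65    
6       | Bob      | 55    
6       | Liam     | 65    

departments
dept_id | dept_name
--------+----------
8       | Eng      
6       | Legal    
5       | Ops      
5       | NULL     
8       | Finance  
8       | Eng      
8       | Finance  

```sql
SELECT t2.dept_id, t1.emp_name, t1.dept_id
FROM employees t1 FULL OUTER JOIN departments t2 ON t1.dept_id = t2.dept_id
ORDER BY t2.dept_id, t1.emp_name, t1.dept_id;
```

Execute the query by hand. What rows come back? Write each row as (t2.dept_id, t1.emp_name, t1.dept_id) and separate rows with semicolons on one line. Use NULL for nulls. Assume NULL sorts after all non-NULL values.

FULL OUTER JOIN keeps every row from both sides; unmatched rows get NULL for the other side's columns.
Matching on t1.dept_id = t2.dept_id. A NULL in a compared column never satisfies the condition.
Matched pairs: 2; unmatched t1 rows kept: 4; unmatched t2 rows kept: 6.

(5, NULL, NULL); (5, NULL, NULL); (6, Bob, 6); (6, Liam, 6); (8, NULL, NULL); (8, NULL, NULL); (8, NULL, NULL); (8, NULL, NULL); (NULL, Eve, 3); (NULL, Frank, 3); (NULL, Omar, NULL); (NULL, Zane, 3)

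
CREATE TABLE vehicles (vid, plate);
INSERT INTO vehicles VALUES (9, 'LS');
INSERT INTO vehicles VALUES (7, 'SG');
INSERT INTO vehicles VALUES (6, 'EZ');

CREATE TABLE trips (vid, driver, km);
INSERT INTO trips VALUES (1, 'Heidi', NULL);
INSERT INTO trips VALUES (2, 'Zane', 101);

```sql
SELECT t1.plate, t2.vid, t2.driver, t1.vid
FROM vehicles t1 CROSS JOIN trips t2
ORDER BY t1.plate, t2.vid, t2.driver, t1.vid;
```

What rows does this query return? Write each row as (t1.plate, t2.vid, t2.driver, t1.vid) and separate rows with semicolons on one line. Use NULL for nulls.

(EZ, 1, Heidi, 6); (EZ, 2, Zane, 6); (LS, 1, Heidi, 9); (LS, 2, Zane, 9); (SG, 1, Heidi, 7); (SG, 2, Zane, 7)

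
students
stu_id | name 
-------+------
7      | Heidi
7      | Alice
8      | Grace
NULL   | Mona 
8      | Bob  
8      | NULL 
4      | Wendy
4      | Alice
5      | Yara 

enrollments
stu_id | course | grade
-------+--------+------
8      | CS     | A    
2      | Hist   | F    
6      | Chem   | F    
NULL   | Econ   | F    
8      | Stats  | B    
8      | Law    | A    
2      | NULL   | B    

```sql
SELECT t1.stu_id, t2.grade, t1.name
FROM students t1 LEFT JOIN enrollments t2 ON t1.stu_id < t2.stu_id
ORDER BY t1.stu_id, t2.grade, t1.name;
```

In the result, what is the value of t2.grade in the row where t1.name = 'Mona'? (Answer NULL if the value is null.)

LEFT JOIN keeps every row from `students`; unmatched rows get NULL for `enrollments`'s columns.
Matching on t1.stu_id < t2.stu_id. A NULL in a compared column never satisfies the condition.
Matched pairs: 18; unmatched t1 rows kept: 4.

NULL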